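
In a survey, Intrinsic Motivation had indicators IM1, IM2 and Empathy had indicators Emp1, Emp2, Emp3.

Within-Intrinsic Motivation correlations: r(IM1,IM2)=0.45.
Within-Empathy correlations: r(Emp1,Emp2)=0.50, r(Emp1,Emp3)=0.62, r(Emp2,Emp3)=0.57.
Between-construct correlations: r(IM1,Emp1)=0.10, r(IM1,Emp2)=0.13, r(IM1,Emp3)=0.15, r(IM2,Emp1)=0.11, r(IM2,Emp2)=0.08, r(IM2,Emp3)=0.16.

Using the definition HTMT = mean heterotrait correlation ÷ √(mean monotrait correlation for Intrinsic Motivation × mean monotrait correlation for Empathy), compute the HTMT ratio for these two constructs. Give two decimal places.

Between-construct mean = 0.73/6 = 0.1217.
Mean within-IM = 0.45/1 = 0.4500; mean within-Emp = 1.69/3 = 0.5633.
Geometric mean = √(0.4500 × 0.5633) = 0.5035.
HTMT = 0.1217 / 0.5035 = 0.24.

0.24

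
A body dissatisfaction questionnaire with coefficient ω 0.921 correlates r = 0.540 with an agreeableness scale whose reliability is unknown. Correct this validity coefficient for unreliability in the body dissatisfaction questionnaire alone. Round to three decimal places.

Single correction: r_c = r_obs / √r_xx = 0.540 / √0.921 = 0.540 / 0.9597 ≈ 0.563.

0.563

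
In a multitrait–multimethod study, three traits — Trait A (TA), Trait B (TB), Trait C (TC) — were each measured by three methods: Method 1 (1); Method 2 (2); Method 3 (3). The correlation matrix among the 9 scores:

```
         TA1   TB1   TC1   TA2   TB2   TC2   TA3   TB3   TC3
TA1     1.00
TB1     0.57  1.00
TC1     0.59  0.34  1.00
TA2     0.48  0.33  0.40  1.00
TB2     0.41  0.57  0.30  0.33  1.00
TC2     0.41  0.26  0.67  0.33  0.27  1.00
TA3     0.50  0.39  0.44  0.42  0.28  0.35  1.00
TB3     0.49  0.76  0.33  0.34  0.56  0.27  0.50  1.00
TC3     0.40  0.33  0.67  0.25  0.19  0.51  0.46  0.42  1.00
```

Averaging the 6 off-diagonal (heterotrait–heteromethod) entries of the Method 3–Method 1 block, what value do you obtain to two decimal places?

0.40

HTHM values (method 3 × method 1): 0.39, 0.44, 0.49, 0.33, 0.40, 0.33; mean = 2.38/6 = 0.40.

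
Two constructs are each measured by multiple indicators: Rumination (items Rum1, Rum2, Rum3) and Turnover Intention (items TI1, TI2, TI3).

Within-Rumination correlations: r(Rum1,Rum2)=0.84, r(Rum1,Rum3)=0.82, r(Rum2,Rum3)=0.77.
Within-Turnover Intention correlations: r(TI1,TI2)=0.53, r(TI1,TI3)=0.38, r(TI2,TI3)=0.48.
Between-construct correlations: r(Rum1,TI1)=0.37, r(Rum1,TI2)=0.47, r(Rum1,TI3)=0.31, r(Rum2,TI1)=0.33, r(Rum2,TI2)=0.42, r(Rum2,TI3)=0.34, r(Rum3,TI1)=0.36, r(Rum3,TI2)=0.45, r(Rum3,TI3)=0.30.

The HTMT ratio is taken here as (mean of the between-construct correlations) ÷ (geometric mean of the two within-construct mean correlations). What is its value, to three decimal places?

Mean between = 3.35/9 = 0.3722.
Mean within-Rum = 2.43/3 = 0.8100; mean within-TI = 1.39/3 = 0.4633.
Geometric mean = √(0.8100 × 0.4633) = 0.6126.
HTMT = 0.3722 / 0.6126 = 0.608.

0.608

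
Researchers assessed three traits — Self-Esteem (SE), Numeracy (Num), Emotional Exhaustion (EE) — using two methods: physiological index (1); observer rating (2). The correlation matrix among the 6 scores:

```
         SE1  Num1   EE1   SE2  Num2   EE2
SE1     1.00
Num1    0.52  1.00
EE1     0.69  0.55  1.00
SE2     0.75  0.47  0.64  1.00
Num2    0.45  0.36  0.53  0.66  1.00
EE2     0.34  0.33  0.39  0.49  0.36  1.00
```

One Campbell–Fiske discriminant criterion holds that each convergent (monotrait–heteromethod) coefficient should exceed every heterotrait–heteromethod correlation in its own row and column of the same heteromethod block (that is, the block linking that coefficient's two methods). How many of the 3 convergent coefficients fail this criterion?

Convergent coefficients and their comparison sets:
SE (methods 1·2): 0.75 vs {0.45, 0.47, 0.34, 0.64} → pass.
Num (methods 1·2): 0.36 vs {0.47, 0.45, 0.33, 0.53} → fail.
EE (methods 1·2): 0.39 vs {0.64, 0.34, 0.53, 0.33} → fail.
2 of 3 fail.

2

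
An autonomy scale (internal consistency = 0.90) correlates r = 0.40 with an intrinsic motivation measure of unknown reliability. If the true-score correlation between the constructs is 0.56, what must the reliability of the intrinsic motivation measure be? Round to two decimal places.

r_true = r_obs / √(r_xx · r_yy) ⇒ 0.56 = 0.40 / √(0.90 · r_yy).
√(0.90 · r_yy) = 0.40 / 0.56 = 0.7143; 0.90 · r_yy = 0.5102; r_yy = 0.5102 / 0.90 ≈ 0.57.

0.57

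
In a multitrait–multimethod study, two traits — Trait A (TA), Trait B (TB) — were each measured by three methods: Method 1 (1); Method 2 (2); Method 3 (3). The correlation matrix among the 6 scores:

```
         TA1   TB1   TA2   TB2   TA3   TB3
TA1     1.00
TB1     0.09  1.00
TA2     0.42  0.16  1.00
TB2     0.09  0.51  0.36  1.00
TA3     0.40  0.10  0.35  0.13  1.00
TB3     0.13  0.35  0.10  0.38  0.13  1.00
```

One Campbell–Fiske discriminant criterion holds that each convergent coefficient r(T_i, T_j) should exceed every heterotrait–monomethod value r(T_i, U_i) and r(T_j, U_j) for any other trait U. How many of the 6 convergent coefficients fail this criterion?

Each convergent coefficient versus the relevant comparison correlations:
TA (methods 1·2): 0.42 vs {0.09, 0.36} → pass.
TA (methods 1·3): 0.40 vs {0.09, 0.13} → pass.
TA (methods 2·3): 0.35 vs {0.36, 0.13} → fail.
TB (methods 1·2): 0.51 vs {0.09, 0.36} → pass.
TB (methods 1·3): 0.35 vs {0.09, 0.13} → pass.
TB (methods 2·3): 0.38 vs {0.36, 0.13} → pass.
1 of 6 fail.

1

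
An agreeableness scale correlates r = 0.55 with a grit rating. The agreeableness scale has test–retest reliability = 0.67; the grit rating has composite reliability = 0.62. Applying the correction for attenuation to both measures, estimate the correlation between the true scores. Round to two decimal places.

0.85

r_true = r_obs / √(r_xx · r_yy) = 0.55 / √(0.67 × 0.62) = 0.55 / √0.4154 = 0.55 / 0.6445 ≈ 0.85.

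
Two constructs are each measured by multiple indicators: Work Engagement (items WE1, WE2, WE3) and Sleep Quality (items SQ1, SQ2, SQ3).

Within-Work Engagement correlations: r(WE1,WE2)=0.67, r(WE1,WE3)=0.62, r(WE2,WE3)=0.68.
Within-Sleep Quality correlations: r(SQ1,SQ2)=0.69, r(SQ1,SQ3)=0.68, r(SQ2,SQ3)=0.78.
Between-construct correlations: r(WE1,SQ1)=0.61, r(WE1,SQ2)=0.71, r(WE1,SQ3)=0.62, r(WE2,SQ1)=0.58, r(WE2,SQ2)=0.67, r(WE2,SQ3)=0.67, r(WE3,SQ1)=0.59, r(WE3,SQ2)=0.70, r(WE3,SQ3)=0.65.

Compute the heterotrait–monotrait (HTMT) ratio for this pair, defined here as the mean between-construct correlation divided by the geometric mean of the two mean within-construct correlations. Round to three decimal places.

0.939

Mean between = 5.80/9 = 0.6444.
Mean within-WE = 1.97/3 = 0.6567; mean within-SQ = 2.15/3 = 0.7167.
Geometric mean = √(0.6567 × 0.7167) = 0.6860.
HTMT = 0.6444 / 0.6860 = 0.939.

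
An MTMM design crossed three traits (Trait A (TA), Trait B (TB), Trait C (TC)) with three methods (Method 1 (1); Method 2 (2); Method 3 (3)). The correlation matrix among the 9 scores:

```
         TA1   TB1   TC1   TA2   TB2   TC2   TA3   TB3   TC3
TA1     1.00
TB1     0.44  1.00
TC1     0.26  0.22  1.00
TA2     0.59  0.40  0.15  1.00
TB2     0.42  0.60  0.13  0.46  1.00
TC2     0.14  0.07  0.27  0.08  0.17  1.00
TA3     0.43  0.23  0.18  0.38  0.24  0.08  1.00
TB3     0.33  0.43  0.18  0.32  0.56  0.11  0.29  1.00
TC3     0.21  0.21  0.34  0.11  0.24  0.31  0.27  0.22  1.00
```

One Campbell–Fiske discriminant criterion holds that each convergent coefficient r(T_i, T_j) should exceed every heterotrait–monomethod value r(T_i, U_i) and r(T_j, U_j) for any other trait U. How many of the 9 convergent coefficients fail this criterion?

3

Each convergent coefficient versus the relevant comparison correlations:
TA (methods 1·2): 0.59 vs {0.44, 0.46, 0.26, 0.08} → pass.
TA (methods 1·3): 0.43 vs {0.44, 0.29, 0.26, 0.27} → fail.
TA (methods 2·3): 0.38 vs {0.46, 0.29, 0.08, 0.27} → fail.
TB (methods 1·2): 0.60 vs {0.44, 0.46, 0.22, 0.17} → pass.
TB (methods 1·3): 0.43 vs {0.44, 0.29, 0.22, 0.22} → fail.
TB (methods 2·3): 0.56 vs {0.46, 0.29, 0.17, 0.22} → pass.
TC (methods 1·2): 0.27 vs {0.26, 0.08, 0.22, 0.17} → pass.
TC (methods 1·3): 0.34 vs {0.26, 0.27, 0.22, 0.22} → pass.
TC (methods 2·3): 0.31 vs {0.08, 0.27, 0.17, 0.22} → pass.
3 of 9 fail.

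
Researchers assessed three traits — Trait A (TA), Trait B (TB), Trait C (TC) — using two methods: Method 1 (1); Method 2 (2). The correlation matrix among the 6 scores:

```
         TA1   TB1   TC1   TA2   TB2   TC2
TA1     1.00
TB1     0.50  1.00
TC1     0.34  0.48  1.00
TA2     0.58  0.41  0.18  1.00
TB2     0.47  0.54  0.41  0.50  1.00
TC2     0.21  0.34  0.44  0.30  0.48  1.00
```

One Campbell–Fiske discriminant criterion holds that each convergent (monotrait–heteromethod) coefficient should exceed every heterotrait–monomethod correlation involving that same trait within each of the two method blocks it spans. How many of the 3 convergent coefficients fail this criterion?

Each convergent coefficient versus the relevant comparison correlations:
TA (methods 1·2): 0.58 vs {0.50, 0.50, 0.34, 0.30} → pass.
TB (methods 1·2): 0.54 vs {0.50, 0.50, 0.48, 0.48} → pass.
TC (methods 1·2): 0.44 vs {0.34, 0.30, 0.48, 0.48} → fail.
1 of 3 fail.

1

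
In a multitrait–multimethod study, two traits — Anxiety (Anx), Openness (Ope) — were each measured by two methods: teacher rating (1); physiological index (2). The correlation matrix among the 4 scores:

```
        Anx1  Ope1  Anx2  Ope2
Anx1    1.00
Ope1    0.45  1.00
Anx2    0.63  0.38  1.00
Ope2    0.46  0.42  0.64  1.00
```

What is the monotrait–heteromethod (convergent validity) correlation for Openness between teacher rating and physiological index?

0.42

Same trait (Ope), different methods: r(Ope1, Ope2) = 0.42.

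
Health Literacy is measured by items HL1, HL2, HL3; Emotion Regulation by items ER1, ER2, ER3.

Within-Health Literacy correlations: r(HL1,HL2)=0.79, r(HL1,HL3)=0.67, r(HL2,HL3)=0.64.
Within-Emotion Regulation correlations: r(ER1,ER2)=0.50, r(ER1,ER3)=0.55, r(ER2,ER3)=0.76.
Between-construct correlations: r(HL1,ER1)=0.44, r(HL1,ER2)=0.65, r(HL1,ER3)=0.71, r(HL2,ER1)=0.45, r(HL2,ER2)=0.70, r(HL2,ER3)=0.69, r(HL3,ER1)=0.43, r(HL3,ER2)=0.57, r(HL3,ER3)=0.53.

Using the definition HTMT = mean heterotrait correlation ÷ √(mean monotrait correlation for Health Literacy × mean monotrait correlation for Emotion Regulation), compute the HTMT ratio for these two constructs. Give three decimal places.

0.884

Between-construct mean = 5.17/9 = 0.5744.
Mean within-HL = 2.10/3 = 0.7000; mean within-ER = 1.81/3 = 0.6033.
Geometric mean = √(0.7000 × 0.6033) = 0.6499.
HTMT = 0.5744 / 0.6499 = 0.884.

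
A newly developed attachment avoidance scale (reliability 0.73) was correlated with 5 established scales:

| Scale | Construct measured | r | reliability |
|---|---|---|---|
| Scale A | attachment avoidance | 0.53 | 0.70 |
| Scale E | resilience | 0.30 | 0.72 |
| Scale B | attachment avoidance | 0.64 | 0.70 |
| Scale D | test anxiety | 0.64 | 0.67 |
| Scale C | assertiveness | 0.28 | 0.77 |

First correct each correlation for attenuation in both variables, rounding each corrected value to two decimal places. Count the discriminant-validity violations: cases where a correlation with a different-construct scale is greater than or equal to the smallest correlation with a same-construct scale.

1

Disattenuated r (r / √(r_scale · r_new)):
  Scale A (conv): 0.53 / √(0.70·0.73) = 0.74
  Scale E (disc): 0.30 / √(0.72·0.73) = 0.41
  Scale B (conv): 0.64 / √(0.70·0.73) = 0.90
  Scale D (disc): 0.64 / √(0.67·0.73) = 0.92
  Scale C (disc): 0.28 / √(0.77·0.73) = 0.37
Smallest convergent = 0.74. Discriminant values: 0.41, 0.92, 0.37; count ≥ 0.74 → 1.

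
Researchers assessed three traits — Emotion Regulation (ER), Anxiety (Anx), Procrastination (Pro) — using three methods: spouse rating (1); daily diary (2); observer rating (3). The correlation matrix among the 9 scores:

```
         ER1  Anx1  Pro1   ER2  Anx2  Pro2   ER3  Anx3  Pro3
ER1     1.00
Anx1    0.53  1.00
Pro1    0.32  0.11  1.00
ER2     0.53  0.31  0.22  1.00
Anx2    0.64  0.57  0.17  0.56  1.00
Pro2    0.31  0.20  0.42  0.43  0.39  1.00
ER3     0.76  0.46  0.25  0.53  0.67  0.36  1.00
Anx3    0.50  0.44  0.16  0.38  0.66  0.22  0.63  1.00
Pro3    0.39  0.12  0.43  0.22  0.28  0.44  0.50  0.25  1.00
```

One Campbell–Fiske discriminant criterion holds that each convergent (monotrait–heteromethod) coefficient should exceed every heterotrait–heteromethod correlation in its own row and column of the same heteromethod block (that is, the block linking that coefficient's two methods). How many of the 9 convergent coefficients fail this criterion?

Convergent coefficients and their comparison sets:
ER (methods 1·2): 0.53 vs {0.64, 0.31, 0.31, 0.22} → fail.
ER (methods 1·3): 0.76 vs {0.50, 0.46, 0.39, 0.25} → pass.
ER (methods 2·3): 0.53 vs {0.38, 0.67, 0.22, 0.36} → fail.
Anx (methods 1·2): 0.57 vs {0.31, 0.64, 0.20, 0.17} → fail.
Anx (methods 1·3): 0.44 vs {0.46, 0.50, 0.12, 0.16} → fail.
Anx (methods 2·3): 0.66 vs {0.67, 0.38, 0.28, 0.22} → fail.
Pro (methods 1·2): 0.42 vs {0.22, 0.31, 0.17, 0.20} → pass.
Pro (methods 1·3): 0.43 vs {0.25, 0.39, 0.16, 0.12} → pass.
Pro (methods 2·3): 0.44 vs {0.36, 0.22, 0.22, 0.28} → pass.
5 of 9 fail.

5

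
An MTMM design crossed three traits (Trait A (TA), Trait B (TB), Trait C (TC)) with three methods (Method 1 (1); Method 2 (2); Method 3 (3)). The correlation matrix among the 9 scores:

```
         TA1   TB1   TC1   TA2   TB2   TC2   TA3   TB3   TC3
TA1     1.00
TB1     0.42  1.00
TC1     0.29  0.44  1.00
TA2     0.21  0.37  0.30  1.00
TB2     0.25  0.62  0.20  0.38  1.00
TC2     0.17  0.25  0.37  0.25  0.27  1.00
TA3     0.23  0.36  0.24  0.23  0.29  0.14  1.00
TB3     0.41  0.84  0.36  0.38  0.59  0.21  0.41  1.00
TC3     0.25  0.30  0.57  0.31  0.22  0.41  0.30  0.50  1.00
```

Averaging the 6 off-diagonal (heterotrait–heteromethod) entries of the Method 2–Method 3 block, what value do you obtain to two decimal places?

HTHM values (method 2 × method 3): 0.38, 0.31, 0.29, 0.22, 0.14, 0.21; mean = 1.55/6 = 0.26.

0.26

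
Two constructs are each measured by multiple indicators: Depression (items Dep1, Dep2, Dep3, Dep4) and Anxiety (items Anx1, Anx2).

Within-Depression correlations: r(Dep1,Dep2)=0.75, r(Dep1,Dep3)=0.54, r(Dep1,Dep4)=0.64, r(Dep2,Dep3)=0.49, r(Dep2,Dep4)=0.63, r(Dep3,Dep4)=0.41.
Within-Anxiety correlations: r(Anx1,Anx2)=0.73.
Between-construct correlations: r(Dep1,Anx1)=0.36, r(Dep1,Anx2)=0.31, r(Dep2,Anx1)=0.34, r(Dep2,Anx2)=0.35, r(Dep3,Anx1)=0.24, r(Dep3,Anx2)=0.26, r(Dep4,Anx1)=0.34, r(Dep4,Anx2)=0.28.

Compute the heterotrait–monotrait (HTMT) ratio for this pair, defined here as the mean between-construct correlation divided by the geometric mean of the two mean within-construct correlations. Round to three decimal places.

0.478

Between-construct mean = 2.48/8 = 0.3100.
Mean within-Dep = 3.46/6 = 0.5767; mean within-Anx = 0.73/1 = 0.7300.
Geometric mean = √(0.5767 × 0.7300) = 0.6488.
HTMT = 0.3100 / 0.6488 = 0.478.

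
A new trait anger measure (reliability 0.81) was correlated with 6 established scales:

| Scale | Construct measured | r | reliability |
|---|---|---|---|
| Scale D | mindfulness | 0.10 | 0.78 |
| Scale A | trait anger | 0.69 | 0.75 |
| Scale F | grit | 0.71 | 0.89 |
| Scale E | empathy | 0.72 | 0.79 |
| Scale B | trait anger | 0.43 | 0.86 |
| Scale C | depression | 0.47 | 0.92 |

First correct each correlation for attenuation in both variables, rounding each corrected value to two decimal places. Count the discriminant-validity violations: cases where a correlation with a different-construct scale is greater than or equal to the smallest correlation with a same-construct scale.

3

Disattenuated r (r / √(r_scale · r_new)):
  Scale D (disc): 0.10 / √(0.78·0.81) = 0.13
  Scale A (conv): 0.69 / √(0.75·0.81) = 0.89
  Scale F (disc): 0.71 / √(0.89·0.81) = 0.84
  Scale E (disc): 0.72 / √(0.79·0.81) = 0.90
  Scale B (conv): 0.43 / √(0.86·0.81) = 0.52
  Scale C (disc): 0.47 / √(0.92·0.81) = 0.54
Smallest convergent = 0.52. Discriminant values: 0.13, 0.84, 0.90, 0.54; count ≥ 0.52 → 3.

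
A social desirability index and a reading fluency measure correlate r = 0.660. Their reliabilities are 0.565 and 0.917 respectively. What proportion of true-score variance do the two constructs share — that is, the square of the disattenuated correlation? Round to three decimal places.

Disattenuated r = 0.660 / √(0.565 × 0.917) = 0.660 / 0.7198 = 0.9169.
Shared true-score variance = 0.9169² = 0.8407 ≈ 0.841.

0.841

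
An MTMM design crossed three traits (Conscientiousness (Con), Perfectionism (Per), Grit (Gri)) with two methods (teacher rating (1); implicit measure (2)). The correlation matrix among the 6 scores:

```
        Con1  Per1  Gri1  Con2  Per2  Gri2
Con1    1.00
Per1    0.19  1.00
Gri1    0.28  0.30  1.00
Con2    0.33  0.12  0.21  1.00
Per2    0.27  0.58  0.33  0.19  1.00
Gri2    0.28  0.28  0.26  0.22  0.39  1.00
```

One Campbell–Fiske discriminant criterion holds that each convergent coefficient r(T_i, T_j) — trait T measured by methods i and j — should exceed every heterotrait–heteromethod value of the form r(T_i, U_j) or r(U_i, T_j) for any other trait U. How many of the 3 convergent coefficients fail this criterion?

1

Checking each validity diagonal entry against its comparison values:
Con (methods 1·2): 0.33 vs {0.27, 0.12, 0.28, 0.21} → pass.
Per (methods 1·2): 0.58 vs {0.12, 0.27, 0.28, 0.33} → pass.
Gri (methods 1·2): 0.26 vs {0.21, 0.28, 0.33, 0.28} → fail.
1 of 3 fail.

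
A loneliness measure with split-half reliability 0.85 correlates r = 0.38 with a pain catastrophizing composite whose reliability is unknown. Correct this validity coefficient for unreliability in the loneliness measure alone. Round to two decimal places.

Single correction: r_c = r_obs / √r_xx = 0.38 / √0.85 = 0.38 / 0.9220 ≈ 0.41.

0.41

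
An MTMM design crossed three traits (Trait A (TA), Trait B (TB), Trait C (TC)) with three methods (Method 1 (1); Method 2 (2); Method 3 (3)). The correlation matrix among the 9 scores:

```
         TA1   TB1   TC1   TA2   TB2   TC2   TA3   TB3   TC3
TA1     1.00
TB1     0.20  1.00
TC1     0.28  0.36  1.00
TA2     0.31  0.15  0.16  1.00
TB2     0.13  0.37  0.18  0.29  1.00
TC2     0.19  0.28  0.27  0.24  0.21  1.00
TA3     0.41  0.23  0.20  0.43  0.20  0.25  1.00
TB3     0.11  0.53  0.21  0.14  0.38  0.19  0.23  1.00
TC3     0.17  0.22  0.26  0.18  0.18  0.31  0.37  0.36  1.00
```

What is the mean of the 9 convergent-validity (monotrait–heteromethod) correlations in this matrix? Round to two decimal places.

0.36

Convergent values: 0.31, 0.41, 0.43, 0.37, 0.53, 0.38, 0.27, 0.26, 0.31; mean = 3.27/9 = 0.36.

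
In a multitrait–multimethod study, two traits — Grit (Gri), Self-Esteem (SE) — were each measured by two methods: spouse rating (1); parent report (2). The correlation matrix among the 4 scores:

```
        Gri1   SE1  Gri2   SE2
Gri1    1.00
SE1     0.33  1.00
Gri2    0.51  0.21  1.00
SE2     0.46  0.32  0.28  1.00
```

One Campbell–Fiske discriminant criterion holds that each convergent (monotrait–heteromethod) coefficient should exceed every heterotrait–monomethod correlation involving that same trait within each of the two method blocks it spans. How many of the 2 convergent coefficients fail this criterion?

Each convergent coefficient versus the relevant comparison correlations:
Gri (methods 1·2): 0.51 vs {0.33, 0.28} → pass.
SE (methods 1·2): 0.32 vs {0.33, 0.28} → fail.
1 of 2 fail.

1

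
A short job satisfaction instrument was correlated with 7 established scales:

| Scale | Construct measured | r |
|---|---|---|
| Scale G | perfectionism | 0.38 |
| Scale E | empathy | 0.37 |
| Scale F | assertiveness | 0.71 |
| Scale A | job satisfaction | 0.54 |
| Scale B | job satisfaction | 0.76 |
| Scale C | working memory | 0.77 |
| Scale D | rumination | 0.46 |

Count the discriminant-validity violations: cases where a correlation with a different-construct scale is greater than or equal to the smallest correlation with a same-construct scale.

Convergent (same construct = job satisfaction): Scale A, Scale B.
Smallest convergent = 0.54. Discriminant values: 0.38, 0.37, 0.71, 0.77, 0.46; count ≥ 0.54 → 2.

2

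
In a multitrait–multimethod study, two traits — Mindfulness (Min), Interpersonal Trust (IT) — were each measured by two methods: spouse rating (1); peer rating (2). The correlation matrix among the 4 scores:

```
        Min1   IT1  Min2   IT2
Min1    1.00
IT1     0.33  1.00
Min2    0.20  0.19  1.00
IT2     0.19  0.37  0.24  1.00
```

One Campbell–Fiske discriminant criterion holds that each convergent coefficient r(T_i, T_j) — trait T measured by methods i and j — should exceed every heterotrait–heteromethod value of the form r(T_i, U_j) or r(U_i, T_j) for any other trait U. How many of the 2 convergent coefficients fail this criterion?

0

Each convergent coefficient versus the relevant comparison correlations:
Min (methods 1·2): 0.20 vs {0.19, 0.19} → pass.
IT (methods 1·2): 0.37 vs {0.19, 0.19} → pass.
0 of 2 fail.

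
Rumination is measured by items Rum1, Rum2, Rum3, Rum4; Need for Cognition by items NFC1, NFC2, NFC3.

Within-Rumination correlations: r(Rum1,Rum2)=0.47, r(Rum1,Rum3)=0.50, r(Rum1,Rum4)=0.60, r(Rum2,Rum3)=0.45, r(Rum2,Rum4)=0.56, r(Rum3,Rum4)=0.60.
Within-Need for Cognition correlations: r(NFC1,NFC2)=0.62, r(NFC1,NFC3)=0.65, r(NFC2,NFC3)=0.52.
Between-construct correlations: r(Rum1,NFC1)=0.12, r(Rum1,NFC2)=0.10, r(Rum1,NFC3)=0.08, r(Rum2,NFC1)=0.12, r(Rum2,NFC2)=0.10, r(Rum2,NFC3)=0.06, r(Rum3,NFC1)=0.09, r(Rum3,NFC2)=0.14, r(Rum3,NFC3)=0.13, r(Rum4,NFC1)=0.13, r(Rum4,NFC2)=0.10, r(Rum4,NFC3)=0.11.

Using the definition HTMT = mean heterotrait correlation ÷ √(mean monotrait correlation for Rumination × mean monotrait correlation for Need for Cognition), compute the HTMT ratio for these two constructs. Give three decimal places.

0.190

Mean between = 1.28/12 = 0.1067.
Mean within-Rum = 3.18/6 = 0.5300; mean within-NFC = 1.79/3 = 0.5967.
Geometric mean = √(0.5300 × 0.5967) = 0.5624.
HTMT = 0.1067 / 0.5624 = 0.190.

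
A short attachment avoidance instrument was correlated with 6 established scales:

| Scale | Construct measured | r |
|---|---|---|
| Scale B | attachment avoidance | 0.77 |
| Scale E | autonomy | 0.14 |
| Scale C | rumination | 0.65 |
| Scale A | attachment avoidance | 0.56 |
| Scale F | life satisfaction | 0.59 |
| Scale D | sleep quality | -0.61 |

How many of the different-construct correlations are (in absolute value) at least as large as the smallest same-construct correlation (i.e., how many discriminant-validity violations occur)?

Convergent (same construct = attachment avoidance): Scale B, Scale A.
Smallest convergent = 0.56. Discriminant |r|: 0.14, 0.65, 0.59, 0.61; count ≥ 0.56 → 3.

3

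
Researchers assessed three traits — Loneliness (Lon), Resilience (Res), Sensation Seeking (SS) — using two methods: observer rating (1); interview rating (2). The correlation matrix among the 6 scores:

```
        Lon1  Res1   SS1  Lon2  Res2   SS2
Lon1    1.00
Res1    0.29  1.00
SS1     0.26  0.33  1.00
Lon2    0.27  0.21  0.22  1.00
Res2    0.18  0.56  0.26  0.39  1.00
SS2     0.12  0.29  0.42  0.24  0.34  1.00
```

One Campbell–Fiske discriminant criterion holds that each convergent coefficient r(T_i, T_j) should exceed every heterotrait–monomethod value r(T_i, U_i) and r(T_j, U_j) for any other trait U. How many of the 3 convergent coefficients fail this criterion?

Each convergent coefficient versus the relevant comparison correlations:
Lon (methods 1·2): 0.27 vs {0.29, 0.39, 0.26, 0.24} → fail.
Res (methods 1·2): 0.56 vs {0.29, 0.39, 0.33, 0.34} → pass.
SS (methods 1·2): 0.42 vs {0.26, 0.24, 0.33, 0.34} → pass.
1 of 3 fail.

1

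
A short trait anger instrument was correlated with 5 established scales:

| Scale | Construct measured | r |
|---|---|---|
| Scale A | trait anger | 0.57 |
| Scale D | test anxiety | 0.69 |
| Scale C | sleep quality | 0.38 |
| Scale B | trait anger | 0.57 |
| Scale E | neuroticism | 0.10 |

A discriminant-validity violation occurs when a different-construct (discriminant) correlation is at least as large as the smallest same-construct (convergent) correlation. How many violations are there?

1

Convergent (same construct = trait anger): Scale A, Scale B.
Smallest convergent = 0.57. Discriminant values: 0.69, 0.38, 0.10; count ≥ 0.57 → 1.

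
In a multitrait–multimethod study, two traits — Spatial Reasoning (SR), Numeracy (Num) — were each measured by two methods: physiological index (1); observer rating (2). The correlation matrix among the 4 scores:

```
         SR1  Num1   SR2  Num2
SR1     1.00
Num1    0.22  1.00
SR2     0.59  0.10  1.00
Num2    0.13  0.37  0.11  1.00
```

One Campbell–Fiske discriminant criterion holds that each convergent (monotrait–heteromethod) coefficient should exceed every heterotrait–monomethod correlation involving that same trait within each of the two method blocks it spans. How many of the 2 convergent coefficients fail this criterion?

0

Each convergent coefficient versus the relevant comparison correlations:
SR (methods 1·2): 0.59 vs {0.22, 0.11} → pass.
Num (methods 1·2): 0.37 vs {0.22, 0.11} → pass.
0 of 2 fail.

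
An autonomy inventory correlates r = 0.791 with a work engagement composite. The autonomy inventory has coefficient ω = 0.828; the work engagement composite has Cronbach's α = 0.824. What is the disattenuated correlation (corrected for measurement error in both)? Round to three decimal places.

0.958

r_true = r_obs / √(r_xx · r_yy) = 0.791 / √(0.828 × 0.824) = 0.791 / √0.682272 = 0.791 / 0.8260 ≈ 0.958.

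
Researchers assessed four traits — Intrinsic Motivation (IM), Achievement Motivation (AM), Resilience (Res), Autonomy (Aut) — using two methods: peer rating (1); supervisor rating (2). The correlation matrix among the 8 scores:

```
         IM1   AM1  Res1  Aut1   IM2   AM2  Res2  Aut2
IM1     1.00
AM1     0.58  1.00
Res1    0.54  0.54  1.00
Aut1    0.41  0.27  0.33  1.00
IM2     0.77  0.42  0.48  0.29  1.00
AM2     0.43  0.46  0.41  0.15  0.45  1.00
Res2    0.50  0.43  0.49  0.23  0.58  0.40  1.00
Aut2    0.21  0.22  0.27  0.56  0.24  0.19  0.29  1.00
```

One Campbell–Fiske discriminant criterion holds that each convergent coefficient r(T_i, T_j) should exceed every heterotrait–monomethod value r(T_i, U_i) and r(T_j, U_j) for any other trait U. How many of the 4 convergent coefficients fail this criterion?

2

Convergent coefficients and their comparison sets:
IM (methods 1·2): 0.77 vs {0.58, 0.45, 0.54, 0.58, 0.41, 0.24} → pass.
AM (methods 1·2): 0.46 vs {0.58, 0.45, 0.54, 0.40, 0.27, 0.19} → fail.
Res (methods 1·2): 0.49 vs {0.54, 0.58, 0.54, 0.40, 0.33, 0.29} → fail.
Aut (methods 1·2): 0.56 vs {0.41, 0.24, 0.27, 0.19, 0.33, 0.29} → pass.
2 of 4 fail.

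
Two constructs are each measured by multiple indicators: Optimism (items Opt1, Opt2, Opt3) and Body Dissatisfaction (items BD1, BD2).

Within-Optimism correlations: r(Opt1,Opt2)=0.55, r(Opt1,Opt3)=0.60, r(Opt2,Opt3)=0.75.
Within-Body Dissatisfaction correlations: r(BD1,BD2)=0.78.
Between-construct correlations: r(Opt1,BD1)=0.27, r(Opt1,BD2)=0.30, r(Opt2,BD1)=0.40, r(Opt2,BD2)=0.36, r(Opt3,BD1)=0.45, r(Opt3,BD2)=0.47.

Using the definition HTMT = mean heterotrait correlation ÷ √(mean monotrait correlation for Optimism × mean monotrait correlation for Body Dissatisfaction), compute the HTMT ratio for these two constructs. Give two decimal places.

0.53

Mean heterotrait r = 2.25/6 = 0.3750.
Mean within-Opt = 1.90/3 = 0.6333; mean within-BD = 0.78/1 = 0.7800.
Geometric mean = √(0.6333 × 0.7800) = 0.7028.
HTMT = 0.3750 / 0.7028 = 0.53.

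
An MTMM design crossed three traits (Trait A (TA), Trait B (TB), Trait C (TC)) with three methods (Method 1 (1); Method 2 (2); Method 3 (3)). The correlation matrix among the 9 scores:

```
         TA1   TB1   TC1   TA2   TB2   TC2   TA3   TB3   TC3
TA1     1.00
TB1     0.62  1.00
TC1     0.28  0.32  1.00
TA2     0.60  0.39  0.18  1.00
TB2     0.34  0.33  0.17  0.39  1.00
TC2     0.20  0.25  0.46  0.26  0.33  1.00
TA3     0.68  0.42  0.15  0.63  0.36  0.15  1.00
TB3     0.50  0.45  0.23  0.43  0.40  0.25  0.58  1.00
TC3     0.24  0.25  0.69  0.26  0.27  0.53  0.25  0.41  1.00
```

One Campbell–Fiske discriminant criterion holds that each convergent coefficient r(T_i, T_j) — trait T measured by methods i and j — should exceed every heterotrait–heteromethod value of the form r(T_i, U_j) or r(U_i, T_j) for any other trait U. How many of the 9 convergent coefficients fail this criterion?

Convergent coefficients and their comparison sets:
TA (methods 1·2): 0.60 vs {0.34, 0.39, 0.20, 0.18} → pass.
TA (methods 1·3): 0.68 vs {0.50, 0.42, 0.24, 0.15} → pass.
TA (methods 2·3): 0.63 vs {0.43, 0.36, 0.26, 0.15} → pass.
TB (methods 1·2): 0.33 vs {0.39, 0.34, 0.25, 0.17} → fail.
TB (methods 1·3): 0.45 vs {0.42, 0.50, 0.25, 0.23} → fail.
TB (methods 2·3): 0.40 vs {0.36, 0.43, 0.27, 0.25} → fail.
TC (methods 1·2): 0.46 vs {0.18, 0.20, 0.17, 0.25} → pass.
TC (methods 1·3): 0.69 vs {0.15, 0.24, 0.23, 0.25} → pass.
TC (methods 2·3): 0.53 vs {0.15, 0.26, 0.25, 0.27} → pass.
3 of 9 fail.

3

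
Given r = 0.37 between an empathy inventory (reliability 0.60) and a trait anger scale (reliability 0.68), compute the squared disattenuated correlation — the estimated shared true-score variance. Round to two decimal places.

Disattenuated r = 0.37 / √(0.60 × 0.68) = 0.37 / 0.6387 = 0.5793.
Shared true-score variance = 0.5793² = 0.3356 ≈ 0.34.

0.34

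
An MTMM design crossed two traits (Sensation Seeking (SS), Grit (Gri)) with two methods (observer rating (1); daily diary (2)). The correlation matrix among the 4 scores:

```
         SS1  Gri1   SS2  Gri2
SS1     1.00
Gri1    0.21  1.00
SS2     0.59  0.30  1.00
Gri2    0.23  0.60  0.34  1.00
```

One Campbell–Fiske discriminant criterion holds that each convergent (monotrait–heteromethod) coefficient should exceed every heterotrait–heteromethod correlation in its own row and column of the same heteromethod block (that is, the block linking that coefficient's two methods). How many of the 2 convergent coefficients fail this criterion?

0

Convergent coefficients and their comparison sets:
SS (methods 1·2): 0.59 vs {0.23, 0.30} → pass.
Gri (methods 1·2): 0.60 vs {0.30, 0.23} → pass.
0 of 2 fail.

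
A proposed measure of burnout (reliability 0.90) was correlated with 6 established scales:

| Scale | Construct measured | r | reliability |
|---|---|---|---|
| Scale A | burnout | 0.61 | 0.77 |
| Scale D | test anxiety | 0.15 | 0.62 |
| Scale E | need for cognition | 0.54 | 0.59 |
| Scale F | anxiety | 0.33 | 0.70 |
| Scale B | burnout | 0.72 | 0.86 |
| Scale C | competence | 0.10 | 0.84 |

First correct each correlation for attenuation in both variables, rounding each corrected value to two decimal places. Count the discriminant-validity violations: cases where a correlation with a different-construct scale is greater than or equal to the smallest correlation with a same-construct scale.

Disattenuated r (r / √(r_scale · r_new)):
  Scale A (conv): 0.61 / √(0.77·0.90) = 0.73
  Scale D (disc): 0.15 / √(0.62·0.90) = 0.20
  Scale E (disc): 0.54 / √(0.59·0.90) = 0.74
  Scale F (disc): 0.33 / √(0.70·0.90) = 0.42
  Scale B (conv): 0.72 / √(0.86·0.90) = 0.82
  Scale C (disc): 0.10 / √(0.84·0.90) = 0.12
Smallest convergent = 0.73. Discriminant values: 0.20, 0.74, 0.42, 0.12; count ≥ 0.73 → 1.

1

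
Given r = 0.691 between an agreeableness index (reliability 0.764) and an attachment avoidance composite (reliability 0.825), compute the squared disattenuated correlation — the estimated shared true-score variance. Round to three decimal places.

0.758

Disattenuated r = 0.691 / √(0.764 × 0.825) = 0.691 / 0.7939 = 0.8704.
Shared true-score variance = 0.8704² = 0.7576 ≈ 0.758.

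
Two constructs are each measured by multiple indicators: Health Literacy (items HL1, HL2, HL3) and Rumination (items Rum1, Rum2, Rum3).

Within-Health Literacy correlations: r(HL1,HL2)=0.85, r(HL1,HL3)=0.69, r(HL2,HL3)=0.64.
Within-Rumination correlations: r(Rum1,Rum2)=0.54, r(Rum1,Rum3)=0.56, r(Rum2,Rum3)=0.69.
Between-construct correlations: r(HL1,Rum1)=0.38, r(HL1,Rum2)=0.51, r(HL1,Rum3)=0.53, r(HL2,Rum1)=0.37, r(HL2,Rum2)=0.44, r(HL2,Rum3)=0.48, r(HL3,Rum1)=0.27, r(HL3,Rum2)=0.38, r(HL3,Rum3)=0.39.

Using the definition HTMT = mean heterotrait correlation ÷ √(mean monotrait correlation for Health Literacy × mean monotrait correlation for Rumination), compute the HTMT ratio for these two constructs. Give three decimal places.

Mean heterotrait r = 3.75/9 = 0.4167.
Mean within-HL = 2.18/3 = 0.7267; mean within-Rum = 1.79/3 = 0.5967.
Geometric mean = √(0.7267 × 0.5967) = 0.6585.
HTMT = 0.4167 / 0.6585 = 0.633.

0.633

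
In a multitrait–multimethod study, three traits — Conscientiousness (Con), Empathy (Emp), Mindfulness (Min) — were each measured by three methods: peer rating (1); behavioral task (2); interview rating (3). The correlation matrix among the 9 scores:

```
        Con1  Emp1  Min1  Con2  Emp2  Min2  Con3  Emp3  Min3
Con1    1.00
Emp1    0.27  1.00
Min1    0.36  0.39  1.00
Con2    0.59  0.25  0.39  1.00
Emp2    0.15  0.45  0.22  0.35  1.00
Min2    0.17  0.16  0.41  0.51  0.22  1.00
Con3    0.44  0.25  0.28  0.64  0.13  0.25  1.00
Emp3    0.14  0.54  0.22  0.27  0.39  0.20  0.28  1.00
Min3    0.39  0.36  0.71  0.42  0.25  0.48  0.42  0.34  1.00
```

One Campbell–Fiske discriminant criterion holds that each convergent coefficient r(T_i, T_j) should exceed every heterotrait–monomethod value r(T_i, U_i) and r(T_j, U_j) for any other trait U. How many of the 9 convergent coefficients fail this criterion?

Convergent coefficients and their comparison sets:
Con (methods 1·2): 0.59 vs {0.27, 0.35, 0.36, 0.51} → pass.
Con (methods 1·3): 0.44 vs {0.27, 0.28, 0.36, 0.42} → pass.
Con (methods 2·3): 0.64 vs {0.35, 0.28, 0.51, 0.42} → pass.
Emp (methods 1·2): 0.45 vs {0.27, 0.35, 0.39, 0.22} → pass.
Emp (methods 1·3): 0.54 vs {0.27, 0.28, 0.39, 0.34} → pass.
Emp (methods 2·3): 0.39 vs {0.35, 0.28, 0.22, 0.34} → pass.
Min (methods 1·2): 0.41 vs {0.36, 0.51, 0.39, 0.22} → fail.
Min (methods 1·3): 0.71 vs {0.36, 0.42, 0.39, 0.34} → pass.
Min (methods 2·3): 0.48 vs {0.51, 0.42, 0.22, 0.34} → fail.
2 of 9 fail.

2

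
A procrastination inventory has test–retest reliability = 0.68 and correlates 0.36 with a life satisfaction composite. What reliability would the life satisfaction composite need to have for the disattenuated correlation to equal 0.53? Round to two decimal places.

r_true = r_obs / √(r_xx · r_yy) ⇒ 0.53 = 0.36 / √(0.68 · r_yy).
√(0.68 · r_yy) = 0.36 / 0.53 = 0.6792; 0.68 · r_yy = 0.4613; r_yy = 0.4613 / 0.68 ≈ 0.68.

0.68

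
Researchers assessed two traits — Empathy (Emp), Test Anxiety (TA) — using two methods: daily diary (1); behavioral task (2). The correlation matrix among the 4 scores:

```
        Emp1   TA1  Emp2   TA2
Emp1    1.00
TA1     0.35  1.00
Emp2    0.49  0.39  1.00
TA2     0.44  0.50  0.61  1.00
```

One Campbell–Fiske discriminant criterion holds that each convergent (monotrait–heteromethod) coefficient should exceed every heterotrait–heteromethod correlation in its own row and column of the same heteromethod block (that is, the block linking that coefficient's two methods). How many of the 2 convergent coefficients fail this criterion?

Each convergent coefficient versus the relevant comparison correlations:
Emp (methods 1·2): 0.49 vs {0.44, 0.39} → pass.
TA (methods 1·2): 0.50 vs {0.39, 0.44} → pass.
0 of 2 fail.

0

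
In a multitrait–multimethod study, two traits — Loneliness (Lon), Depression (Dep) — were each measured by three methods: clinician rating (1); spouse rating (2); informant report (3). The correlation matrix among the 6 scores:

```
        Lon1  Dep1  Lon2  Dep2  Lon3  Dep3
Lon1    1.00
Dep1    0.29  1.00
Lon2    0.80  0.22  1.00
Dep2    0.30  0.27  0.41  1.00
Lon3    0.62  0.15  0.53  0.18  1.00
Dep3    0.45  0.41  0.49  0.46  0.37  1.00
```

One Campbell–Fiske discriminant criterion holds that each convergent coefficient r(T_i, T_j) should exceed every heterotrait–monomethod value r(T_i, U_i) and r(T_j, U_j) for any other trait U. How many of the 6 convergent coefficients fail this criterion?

1

Convergent coefficients and their comparison sets:
Lon (methods 1·2): 0.80 vs {0.29, 0.41} → pass.
Lon (methods 1·3): 0.62 vs {0.29, 0.37} → pass.
Lon (methods 2·3): 0.53 vs {0.41, 0.37} → pass.
Dep (methods 1·2): 0.27 vs {0.29, 0.41} → fail.
Dep (methods 1·3): 0.41 vs {0.29, 0.37} → pass.
Dep (methods 2·3): 0.46 vs {0.41, 0.37} → pass.
1 of 6 fail.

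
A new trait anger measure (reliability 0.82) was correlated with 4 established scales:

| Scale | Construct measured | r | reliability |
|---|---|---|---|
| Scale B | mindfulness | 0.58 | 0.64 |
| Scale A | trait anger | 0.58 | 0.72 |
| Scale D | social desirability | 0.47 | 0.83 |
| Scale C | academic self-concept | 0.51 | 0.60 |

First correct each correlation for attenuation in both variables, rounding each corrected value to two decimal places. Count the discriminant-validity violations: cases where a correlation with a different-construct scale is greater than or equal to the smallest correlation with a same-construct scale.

1

Disattenuated r (r / √(r_scale · r_new)):
  Scale B (disc): 0.58 / √(0.64·0.82) = 0.80
  Scale A (conv): 0.58 / √(0.72·0.82) = 0.75
  Scale D (disc): 0.47 / √(0.83·0.82) = 0.57
  Scale C (disc): 0.51 / √(0.60·0.82) = 0.73
Smallest convergent = 0.75. Discriminant values: 0.80, 0.57, 0.73; count ≥ 0.75 → 1.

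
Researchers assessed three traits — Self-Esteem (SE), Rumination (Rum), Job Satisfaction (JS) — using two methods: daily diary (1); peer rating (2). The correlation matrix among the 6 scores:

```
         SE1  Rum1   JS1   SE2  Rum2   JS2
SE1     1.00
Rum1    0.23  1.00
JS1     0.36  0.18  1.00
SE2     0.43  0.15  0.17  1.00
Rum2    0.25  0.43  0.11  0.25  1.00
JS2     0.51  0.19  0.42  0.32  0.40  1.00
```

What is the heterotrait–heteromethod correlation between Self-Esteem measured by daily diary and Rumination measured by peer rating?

0.25

Different traits and methods: r(SE1, Rum2) = 0.25.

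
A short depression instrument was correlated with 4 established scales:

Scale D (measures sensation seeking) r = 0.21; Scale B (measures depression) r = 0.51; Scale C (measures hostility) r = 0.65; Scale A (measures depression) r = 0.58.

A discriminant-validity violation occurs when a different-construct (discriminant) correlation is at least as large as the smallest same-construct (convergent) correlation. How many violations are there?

1

Convergent (same construct = depression): Scale B, Scale A.
Smallest convergent = 0.51. Discriminant values: 0.21, 0.65; count ≥ 0.51 → 1.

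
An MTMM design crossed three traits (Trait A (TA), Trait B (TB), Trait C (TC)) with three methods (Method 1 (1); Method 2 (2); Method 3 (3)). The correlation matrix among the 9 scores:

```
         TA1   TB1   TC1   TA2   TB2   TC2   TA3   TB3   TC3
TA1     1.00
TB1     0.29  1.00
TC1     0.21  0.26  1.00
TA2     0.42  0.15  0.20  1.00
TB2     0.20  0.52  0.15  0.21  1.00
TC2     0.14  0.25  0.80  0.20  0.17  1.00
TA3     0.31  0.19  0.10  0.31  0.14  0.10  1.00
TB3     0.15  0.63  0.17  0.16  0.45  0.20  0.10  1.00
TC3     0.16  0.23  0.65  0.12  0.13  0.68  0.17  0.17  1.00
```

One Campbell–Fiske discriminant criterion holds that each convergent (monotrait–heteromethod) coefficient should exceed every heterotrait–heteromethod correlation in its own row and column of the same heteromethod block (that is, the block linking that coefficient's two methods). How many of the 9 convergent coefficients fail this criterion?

Checking each validity diagonal entry against its comparison values:
TA (methods 1·2): 0.42 vs {0.20, 0.15, 0.14, 0.20} → pass.
TA (methods 1·3): 0.31 vs {0.15, 0.19, 0.16, 0.10} → pass.
TA (methods 2·3): 0.31 vs {0.16, 0.14, 0.12, 0.10} → pass.
TB (methods 1·2): 0.52 vs {0.15, 0.20, 0.25, 0.15} → pass.
TB (methods 1·3): 0.63 vs {0.19, 0.15, 0.23, 0.17} → pass.
TB (methods 2·3): 0.45 vs {0.14, 0.16, 0.13, 0.20} → pass.
TC (methods 1·2): 0.80 vs {0.20, 0.14, 0.15, 0.25} → pass.
TC (methods 1·3): 0.65 vs {0.10, 0.16, 0.17, 0.23} → pass.
TC (methods 2·3): 0.68 vs {0.10, 0.12, 0.20, 0.13} → pass.
0 of 9 fail.

0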